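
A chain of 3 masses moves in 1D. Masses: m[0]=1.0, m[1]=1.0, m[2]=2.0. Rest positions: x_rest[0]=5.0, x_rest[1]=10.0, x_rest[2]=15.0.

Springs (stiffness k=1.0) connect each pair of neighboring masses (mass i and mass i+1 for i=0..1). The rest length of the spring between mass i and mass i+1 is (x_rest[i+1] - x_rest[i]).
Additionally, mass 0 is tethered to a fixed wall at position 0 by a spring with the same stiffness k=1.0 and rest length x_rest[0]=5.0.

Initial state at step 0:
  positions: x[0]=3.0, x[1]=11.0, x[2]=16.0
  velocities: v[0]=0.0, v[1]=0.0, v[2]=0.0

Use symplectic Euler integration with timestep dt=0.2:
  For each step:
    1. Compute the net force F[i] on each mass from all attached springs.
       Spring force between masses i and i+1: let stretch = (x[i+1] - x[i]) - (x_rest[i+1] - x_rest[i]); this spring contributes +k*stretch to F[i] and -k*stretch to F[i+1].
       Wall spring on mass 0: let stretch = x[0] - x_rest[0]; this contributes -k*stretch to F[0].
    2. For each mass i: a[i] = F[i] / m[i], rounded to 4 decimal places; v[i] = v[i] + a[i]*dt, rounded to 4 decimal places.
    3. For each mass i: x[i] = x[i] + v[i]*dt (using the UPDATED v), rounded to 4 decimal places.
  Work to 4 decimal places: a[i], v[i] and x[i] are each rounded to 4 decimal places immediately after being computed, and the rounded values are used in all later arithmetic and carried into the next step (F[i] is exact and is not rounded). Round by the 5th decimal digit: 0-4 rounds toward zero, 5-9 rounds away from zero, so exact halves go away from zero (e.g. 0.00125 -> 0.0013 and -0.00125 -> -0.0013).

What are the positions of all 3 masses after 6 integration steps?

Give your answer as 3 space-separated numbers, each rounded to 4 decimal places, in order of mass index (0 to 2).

Answer: 5.9306 9.5288 15.8632

Derivation:
Step 0: x=[3.0000 11.0000 16.0000] v=[0.0000 0.0000 0.0000]
Step 1: x=[3.2000 10.8800 16.0000] v=[1.0000 -0.6000 0.0000]
Step 2: x=[3.5792 10.6576 15.9976] v=[1.8960 -1.1120 -0.0120]
Step 3: x=[4.0984 10.3657 15.9884] v=[2.5958 -1.4597 -0.0460]
Step 4: x=[4.7043 10.0480 15.9667] v=[3.0296 -1.5886 -0.1083]
Step 5: x=[5.3358 9.7533 15.9267] v=[3.1575 -1.4736 -0.2002]
Step 6: x=[5.9306 9.5288 15.8632] v=[2.9738 -1.1224 -0.3175]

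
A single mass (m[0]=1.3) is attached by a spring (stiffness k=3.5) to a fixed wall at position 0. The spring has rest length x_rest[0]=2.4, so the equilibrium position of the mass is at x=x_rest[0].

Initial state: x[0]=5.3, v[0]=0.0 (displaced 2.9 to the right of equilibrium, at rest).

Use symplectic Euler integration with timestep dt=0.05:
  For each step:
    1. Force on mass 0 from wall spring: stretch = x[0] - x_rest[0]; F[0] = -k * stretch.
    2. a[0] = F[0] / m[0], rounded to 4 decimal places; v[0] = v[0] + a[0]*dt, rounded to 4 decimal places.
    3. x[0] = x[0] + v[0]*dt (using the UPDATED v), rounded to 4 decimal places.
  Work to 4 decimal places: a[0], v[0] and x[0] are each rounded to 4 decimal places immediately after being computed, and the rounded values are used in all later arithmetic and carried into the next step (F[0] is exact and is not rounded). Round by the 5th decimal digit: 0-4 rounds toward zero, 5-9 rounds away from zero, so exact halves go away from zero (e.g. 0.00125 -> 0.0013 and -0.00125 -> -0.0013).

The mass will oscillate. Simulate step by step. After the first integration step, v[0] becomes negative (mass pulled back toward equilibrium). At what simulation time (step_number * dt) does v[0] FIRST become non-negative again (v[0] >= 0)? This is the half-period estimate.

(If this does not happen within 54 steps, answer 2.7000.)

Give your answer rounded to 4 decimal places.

Step 0: x=[5.3000] v=[0.0000]
Step 1: x=[5.2805] v=[-0.3904]
Step 2: x=[5.2416] v=[-0.7782]
Step 3: x=[5.1836] v=[-1.1607]
Step 4: x=[5.1068] v=[-1.5354]
Step 5: x=[5.0118] v=[-1.8998]
Step 6: x=[4.8992] v=[-2.2514]
Step 7: x=[4.7698] v=[-2.5878]
Step 8: x=[4.6245] v=[-2.9068]
Step 9: x=[4.4642] v=[-3.2063]
Step 10: x=[4.2900] v=[-3.4842]
Step 11: x=[4.1031] v=[-3.7386]
Step 12: x=[3.9047] v=[-3.9679]
Step 13: x=[3.6962] v=[-4.1705]
Step 14: x=[3.4790] v=[-4.3450]
Step 15: x=[3.2545] v=[-4.4903]
Step 16: x=[3.0242] v=[-4.6053]
Step 17: x=[2.7897] v=[-4.6893]
Step 18: x=[2.5526] v=[-4.7418]
Step 19: x=[2.3145] v=[-4.7623]
Step 20: x=[2.0770] v=[-4.7508]
Step 21: x=[1.8416] v=[-4.7073]
Step 22: x=[1.6100] v=[-4.6321]
Step 23: x=[1.3837] v=[-4.5258]
Step 24: x=[1.1643] v=[-4.3890]
Step 25: x=[0.9532] v=[-4.2227]
Step 26: x=[0.7518] v=[-4.0279]
Step 27: x=[0.5615] v=[-3.8060]
Step 28: x=[0.3836] v=[-3.5585]
Step 29: x=[0.2192] v=[-3.2871]
Step 30: x=[0.0695] v=[-2.9935]
Step 31: x=[-0.0645] v=[-2.6798]
Step 32: x=[-0.1819] v=[-2.3480]
Step 33: x=[-0.2819] v=[-2.0004]
Step 34: x=[-0.3639] v=[-1.6394]
Step 35: x=[-0.4273] v=[-1.2673]
Step 36: x=[-0.4716] v=[-0.8867]
Step 37: x=[-0.4966] v=[-0.5001]
Step 38: x=[-0.5021] v=[-0.1102]
Step 39: x=[-0.4881] v=[0.2805]
First v>=0 after going negative at step 39, time=1.9500

Answer: 1.9500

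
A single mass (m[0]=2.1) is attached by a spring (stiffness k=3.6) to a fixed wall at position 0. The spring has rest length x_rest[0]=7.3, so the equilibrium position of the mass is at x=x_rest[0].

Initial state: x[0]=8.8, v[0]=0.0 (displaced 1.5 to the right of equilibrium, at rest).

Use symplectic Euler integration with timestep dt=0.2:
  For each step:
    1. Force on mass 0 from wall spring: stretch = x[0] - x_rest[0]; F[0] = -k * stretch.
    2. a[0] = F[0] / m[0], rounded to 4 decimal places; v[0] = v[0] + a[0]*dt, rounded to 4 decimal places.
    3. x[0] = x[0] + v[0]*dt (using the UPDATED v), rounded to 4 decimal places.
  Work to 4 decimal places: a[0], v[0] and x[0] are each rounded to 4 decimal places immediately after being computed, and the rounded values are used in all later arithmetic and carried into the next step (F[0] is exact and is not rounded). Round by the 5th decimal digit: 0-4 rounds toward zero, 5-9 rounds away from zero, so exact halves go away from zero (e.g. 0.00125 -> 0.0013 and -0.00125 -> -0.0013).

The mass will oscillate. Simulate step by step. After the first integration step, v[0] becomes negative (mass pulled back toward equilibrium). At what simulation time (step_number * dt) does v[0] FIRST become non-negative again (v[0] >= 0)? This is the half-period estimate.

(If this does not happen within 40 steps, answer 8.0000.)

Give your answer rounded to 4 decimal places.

Step 0: x=[8.8000] v=[0.0000]
Step 1: x=[8.6971] v=[-0.5143]
Step 2: x=[8.4984] v=[-0.9933]
Step 3: x=[8.2176] v=[-1.4042]
Step 4: x=[7.8738] v=[-1.7188]
Step 5: x=[7.4907] v=[-1.9155]
Step 6: x=[7.0945] v=[-1.9809]
Step 7: x=[6.7124] v=[-1.9104]
Step 8: x=[6.3706] v=[-1.7089]
Step 9: x=[6.0926] v=[-1.3902]
Step 10: x=[5.8974] v=[-0.9762]
Step 11: x=[5.7983] v=[-0.4953]
Step 12: x=[5.8022] v=[0.0196]
First v>=0 after going negative at step 12, time=2.4000

Answer: 2.4000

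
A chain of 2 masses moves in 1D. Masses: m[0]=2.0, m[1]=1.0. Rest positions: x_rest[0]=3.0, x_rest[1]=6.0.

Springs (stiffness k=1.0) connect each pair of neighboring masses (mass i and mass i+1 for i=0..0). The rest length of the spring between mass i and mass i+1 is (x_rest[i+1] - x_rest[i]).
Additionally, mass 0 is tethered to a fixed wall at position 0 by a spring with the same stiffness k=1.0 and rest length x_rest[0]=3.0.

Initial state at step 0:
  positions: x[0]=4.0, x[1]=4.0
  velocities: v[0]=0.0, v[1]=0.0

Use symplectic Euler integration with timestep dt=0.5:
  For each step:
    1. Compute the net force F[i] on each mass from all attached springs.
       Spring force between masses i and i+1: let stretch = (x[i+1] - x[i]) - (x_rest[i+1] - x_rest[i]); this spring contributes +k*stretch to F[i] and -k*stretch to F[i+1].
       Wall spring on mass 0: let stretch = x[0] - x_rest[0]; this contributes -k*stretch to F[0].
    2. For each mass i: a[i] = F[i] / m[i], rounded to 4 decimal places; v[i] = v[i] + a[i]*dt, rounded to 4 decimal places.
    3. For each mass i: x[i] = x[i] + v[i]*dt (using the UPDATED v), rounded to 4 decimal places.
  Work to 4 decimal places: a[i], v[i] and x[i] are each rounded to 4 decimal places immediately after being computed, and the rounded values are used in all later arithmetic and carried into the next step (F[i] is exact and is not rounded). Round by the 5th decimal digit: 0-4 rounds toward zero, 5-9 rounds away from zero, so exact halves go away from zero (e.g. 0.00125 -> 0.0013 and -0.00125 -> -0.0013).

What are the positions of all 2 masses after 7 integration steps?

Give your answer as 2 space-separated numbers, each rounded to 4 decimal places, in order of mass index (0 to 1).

Answer: 3.4454 5.6356

Derivation:
Step 0: x=[4.0000 4.0000] v=[0.0000 0.0000]
Step 1: x=[3.5000 4.7500] v=[-1.0000 1.5000]
Step 2: x=[2.7188 5.9375] v=[-1.5625 2.3750]
Step 3: x=[2.0001 7.0704] v=[-1.4375 2.2657]
Step 4: x=[1.6651 7.6857] v=[-0.6700 1.2306]
Step 5: x=[1.8746 7.5459] v=[0.4189 -0.2797]
Step 6: x=[2.5587 6.7382] v=[1.3681 -1.6154]
Step 7: x=[3.4454 5.6356] v=[1.7733 -2.2052]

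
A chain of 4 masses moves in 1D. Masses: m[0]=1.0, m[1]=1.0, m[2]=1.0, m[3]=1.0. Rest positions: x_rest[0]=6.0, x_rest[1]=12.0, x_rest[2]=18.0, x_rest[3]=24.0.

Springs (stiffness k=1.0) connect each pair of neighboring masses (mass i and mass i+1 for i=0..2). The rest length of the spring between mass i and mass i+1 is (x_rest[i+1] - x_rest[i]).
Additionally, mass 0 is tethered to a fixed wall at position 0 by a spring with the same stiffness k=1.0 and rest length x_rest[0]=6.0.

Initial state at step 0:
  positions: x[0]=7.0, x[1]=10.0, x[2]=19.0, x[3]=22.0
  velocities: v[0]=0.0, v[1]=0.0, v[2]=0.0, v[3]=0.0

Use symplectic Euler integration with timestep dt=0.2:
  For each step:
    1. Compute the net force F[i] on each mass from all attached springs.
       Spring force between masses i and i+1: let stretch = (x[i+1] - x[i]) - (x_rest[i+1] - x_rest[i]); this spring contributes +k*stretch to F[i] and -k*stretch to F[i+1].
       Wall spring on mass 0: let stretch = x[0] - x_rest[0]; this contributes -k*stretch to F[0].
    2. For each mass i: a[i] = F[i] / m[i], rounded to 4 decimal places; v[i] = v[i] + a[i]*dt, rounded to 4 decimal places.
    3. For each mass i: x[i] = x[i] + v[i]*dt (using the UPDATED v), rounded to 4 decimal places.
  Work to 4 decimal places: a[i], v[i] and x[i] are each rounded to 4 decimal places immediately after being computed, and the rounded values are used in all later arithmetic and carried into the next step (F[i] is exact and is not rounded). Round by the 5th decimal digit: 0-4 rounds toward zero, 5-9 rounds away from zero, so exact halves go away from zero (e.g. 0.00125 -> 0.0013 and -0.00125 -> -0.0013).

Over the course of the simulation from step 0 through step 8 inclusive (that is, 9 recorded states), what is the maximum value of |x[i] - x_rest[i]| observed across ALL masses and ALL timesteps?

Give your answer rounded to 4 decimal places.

Answer: 2.4444

Derivation:
Step 0: x=[7.0000 10.0000 19.0000 22.0000] v=[0.0000 0.0000 0.0000 0.0000]
Step 1: x=[6.8400 10.2400 18.7600 22.1200] v=[-0.8000 1.2000 -1.2000 0.6000]
Step 2: x=[6.5424 10.6848 18.3136 22.3456] v=[-1.4880 2.2240 -2.2320 1.1280]
Step 3: x=[6.1488 11.2691 17.7233 22.6499] v=[-1.9680 2.9213 -2.9514 1.5216]
Step 4: x=[5.7141 11.9067 17.0719 22.9972] v=[-2.1737 3.1881 -3.2569 1.7363]
Step 5: x=[5.2985 12.5032 16.4509 23.3474] v=[-2.0780 2.9826 -3.1049 1.7512]
Step 6: x=[4.9591 12.9694 15.9479 23.6618] v=[-1.6968 2.3312 -2.5151 1.5719]
Step 7: x=[4.7418 13.2344 15.6343 23.9076] v=[-1.0866 1.3248 -1.5680 1.2291]
Step 8: x=[4.6745 13.2557 15.5556 24.0625] v=[-0.3364 0.1063 -0.3933 0.7744]
Max displacement = 2.4444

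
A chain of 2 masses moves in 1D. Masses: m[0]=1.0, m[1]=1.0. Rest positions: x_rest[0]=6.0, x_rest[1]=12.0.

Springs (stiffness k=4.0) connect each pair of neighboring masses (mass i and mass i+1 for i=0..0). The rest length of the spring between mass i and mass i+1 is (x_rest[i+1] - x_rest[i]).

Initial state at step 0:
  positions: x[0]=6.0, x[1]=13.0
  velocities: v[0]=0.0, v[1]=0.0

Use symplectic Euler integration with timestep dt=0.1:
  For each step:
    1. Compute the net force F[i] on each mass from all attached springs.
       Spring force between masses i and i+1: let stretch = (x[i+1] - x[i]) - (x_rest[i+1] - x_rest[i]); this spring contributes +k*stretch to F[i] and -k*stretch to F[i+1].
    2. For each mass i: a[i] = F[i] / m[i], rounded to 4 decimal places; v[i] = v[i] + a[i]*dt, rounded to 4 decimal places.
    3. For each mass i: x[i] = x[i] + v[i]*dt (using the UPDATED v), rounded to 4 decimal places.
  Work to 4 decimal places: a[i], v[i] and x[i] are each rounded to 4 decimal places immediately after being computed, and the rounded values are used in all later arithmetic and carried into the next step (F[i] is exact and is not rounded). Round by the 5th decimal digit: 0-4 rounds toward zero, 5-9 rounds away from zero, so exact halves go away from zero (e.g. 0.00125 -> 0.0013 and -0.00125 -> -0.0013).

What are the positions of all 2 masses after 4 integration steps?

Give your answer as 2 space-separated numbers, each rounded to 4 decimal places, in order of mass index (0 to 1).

Step 0: x=[6.0000 13.0000] v=[0.0000 0.0000]
Step 1: x=[6.0400 12.9600] v=[0.4000 -0.4000]
Step 2: x=[6.1168 12.8832] v=[0.7680 -0.7680]
Step 3: x=[6.2243 12.7757] v=[1.0746 -1.0746]
Step 4: x=[6.3538 12.6462] v=[1.2952 -1.2952]

Answer: 6.3538 12.6462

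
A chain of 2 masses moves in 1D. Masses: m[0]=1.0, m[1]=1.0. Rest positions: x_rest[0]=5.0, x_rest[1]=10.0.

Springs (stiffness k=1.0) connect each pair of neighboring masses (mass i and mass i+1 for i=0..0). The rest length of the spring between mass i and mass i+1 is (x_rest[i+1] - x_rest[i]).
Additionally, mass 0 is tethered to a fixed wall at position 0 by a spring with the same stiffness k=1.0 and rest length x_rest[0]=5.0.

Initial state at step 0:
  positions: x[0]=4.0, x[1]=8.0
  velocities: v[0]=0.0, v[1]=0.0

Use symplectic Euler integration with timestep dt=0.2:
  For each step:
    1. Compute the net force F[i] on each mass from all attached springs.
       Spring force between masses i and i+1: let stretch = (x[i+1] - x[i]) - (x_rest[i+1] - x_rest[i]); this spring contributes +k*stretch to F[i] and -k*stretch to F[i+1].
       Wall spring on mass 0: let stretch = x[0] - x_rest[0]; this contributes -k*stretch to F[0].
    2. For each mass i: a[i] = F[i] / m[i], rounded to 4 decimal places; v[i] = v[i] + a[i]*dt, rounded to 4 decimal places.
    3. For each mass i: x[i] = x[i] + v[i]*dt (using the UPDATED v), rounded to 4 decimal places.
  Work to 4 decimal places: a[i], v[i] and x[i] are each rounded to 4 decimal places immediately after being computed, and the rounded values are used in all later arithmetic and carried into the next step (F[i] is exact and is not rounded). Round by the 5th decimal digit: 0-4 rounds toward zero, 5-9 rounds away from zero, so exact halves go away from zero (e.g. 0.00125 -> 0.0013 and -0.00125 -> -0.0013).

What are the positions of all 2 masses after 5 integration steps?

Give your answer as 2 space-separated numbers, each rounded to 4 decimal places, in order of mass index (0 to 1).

Answer: 4.0508 8.5474

Derivation:
Step 0: x=[4.0000 8.0000] v=[0.0000 0.0000]
Step 1: x=[4.0000 8.0400] v=[0.0000 0.2000]
Step 2: x=[4.0016 8.1184] v=[0.0080 0.3920]
Step 3: x=[4.0078 8.2321] v=[0.0310 0.5686]
Step 4: x=[4.0227 8.3768] v=[0.0743 0.7237]
Step 5: x=[4.0508 8.5474] v=[0.1406 0.8529]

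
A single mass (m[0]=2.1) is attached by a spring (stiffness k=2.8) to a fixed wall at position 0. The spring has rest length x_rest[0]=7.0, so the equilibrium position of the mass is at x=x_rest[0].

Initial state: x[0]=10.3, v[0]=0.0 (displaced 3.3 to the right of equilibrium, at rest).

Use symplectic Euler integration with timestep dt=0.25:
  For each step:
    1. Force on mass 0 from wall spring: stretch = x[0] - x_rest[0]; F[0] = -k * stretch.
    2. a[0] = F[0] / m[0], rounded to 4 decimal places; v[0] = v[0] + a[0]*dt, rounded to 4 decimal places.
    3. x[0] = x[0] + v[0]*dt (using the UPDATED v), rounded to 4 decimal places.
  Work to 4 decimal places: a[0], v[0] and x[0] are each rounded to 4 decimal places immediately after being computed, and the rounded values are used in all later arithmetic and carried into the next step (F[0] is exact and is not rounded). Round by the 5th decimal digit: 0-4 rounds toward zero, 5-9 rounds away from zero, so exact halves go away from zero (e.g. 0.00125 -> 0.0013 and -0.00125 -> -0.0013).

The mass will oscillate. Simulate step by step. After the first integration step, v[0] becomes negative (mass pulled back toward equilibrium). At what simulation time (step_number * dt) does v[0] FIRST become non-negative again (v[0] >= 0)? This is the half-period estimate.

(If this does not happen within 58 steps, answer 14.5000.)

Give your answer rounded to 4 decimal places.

Step 0: x=[10.3000] v=[0.0000]
Step 1: x=[10.0250] v=[-1.1000]
Step 2: x=[9.4979] v=[-2.1083]
Step 3: x=[8.7627] v=[-2.9409]
Step 4: x=[7.8806] v=[-3.5285]
Step 5: x=[6.9251] v=[-3.8220]
Step 6: x=[5.9759] v=[-3.7970]
Step 7: x=[5.1120] v=[-3.4556]
Step 8: x=[4.4054] v=[-2.8263]
Step 9: x=[3.9151] v=[-1.9614]
Step 10: x=[3.6818] v=[-0.9331]
Step 11: x=[3.7251] v=[0.1730]
First v>=0 after going negative at step 11, time=2.7500

Answer: 2.7500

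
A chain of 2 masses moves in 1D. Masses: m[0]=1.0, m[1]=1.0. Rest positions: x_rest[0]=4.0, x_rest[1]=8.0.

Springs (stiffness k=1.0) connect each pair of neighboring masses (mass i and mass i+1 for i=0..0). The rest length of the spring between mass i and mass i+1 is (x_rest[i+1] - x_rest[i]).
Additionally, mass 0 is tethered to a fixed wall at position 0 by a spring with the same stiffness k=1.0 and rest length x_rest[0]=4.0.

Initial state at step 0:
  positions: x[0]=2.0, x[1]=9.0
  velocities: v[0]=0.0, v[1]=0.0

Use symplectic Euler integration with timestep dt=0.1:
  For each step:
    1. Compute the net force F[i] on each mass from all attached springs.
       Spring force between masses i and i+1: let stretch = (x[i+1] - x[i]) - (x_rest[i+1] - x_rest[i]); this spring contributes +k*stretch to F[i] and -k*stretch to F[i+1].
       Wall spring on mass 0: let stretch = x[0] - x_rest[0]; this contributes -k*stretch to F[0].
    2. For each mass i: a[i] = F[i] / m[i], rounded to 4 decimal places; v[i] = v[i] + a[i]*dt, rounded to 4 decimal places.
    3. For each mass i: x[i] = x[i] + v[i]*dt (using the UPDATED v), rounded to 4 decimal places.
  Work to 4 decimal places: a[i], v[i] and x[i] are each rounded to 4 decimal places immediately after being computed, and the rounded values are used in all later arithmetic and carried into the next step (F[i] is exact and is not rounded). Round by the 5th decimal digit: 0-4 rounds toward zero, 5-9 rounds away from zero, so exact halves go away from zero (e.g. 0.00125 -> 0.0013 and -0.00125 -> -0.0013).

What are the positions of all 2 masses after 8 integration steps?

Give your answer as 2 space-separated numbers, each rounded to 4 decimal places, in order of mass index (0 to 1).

Step 0: x=[2.0000 9.0000] v=[0.0000 0.0000]
Step 1: x=[2.0500 8.9700] v=[0.5000 -0.3000]
Step 2: x=[2.1487 8.9108] v=[0.9870 -0.5920]
Step 3: x=[2.2935 8.8240] v=[1.4483 -0.8682]
Step 4: x=[2.4807 8.7119] v=[1.8720 -1.1213]
Step 5: x=[2.7054 8.5775] v=[2.2471 -1.3444]
Step 6: x=[2.9618 8.4243] v=[2.5638 -1.5316]
Step 7: x=[3.2432 8.2565] v=[2.8139 -1.6779]
Step 8: x=[3.5423 8.0786] v=[2.9909 -1.7792]

Answer: 3.5423 8.0786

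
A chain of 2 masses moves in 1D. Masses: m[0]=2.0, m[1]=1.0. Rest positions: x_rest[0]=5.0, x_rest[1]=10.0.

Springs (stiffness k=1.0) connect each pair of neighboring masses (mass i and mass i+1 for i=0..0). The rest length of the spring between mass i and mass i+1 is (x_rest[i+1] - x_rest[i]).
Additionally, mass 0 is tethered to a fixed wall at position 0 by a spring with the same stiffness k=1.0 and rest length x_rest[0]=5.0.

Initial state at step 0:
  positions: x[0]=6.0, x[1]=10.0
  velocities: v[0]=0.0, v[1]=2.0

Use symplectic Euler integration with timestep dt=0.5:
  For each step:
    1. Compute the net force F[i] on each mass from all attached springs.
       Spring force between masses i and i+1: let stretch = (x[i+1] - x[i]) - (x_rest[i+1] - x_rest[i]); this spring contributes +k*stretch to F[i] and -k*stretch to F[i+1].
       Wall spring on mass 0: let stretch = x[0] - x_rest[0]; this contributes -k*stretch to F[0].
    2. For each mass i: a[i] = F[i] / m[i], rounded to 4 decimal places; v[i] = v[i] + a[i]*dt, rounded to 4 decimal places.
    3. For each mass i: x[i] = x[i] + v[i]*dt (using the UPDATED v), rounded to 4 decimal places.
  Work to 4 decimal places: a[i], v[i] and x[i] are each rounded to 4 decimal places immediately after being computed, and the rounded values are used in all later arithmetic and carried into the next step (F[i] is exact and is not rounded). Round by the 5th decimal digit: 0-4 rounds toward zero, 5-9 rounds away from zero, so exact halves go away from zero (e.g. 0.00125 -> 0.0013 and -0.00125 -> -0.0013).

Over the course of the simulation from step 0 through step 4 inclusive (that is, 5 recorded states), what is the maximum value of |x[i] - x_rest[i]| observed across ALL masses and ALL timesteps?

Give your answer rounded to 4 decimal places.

Answer: 3.0235

Derivation:
Step 0: x=[6.0000 10.0000] v=[0.0000 2.0000]
Step 1: x=[5.7500 11.2500] v=[-0.5000 2.5000]
Step 2: x=[5.4688 12.3750] v=[-0.5625 2.2500]
Step 3: x=[5.3672 13.0235] v=[-0.2032 1.2969]
Step 4: x=[5.5518 13.0079] v=[0.3691 -0.0313]
Max displacement = 3.0235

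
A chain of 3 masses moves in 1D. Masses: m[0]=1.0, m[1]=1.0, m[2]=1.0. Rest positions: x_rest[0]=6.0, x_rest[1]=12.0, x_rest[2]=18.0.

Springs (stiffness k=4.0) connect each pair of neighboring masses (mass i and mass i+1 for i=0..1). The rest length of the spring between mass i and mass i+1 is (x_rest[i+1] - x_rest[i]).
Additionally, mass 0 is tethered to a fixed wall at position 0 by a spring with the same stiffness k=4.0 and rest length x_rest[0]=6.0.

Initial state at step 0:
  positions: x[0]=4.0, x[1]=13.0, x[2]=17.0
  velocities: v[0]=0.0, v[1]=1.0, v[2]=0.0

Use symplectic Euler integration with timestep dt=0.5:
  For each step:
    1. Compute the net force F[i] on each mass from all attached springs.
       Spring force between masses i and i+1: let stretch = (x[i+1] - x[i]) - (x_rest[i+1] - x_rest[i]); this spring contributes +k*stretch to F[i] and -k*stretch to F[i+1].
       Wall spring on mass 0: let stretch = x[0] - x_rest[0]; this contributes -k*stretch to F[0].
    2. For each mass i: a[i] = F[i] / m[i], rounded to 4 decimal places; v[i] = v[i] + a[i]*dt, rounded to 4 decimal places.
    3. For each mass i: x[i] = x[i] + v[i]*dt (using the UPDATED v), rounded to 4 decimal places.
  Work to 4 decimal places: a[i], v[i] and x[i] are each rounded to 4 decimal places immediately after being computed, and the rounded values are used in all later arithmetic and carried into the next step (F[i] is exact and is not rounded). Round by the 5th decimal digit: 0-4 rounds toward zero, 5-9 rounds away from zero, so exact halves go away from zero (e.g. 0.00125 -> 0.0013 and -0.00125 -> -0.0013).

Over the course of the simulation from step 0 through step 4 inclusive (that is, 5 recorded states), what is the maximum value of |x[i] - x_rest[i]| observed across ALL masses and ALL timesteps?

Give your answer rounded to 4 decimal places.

Answer: 3.5000

Derivation:
Step 0: x=[4.0000 13.0000 17.0000] v=[0.0000 1.0000 0.0000]
Step 1: x=[9.0000 8.5000 19.0000] v=[10.0000 -9.0000 4.0000]
Step 2: x=[4.5000 15.0000 16.5000] v=[-9.0000 13.0000 -5.0000]
Step 3: x=[6.0000 12.5000 18.5000] v=[3.0000 -5.0000 4.0000]
Step 4: x=[8.0000 9.5000 20.5000] v=[4.0000 -6.0000 4.0000]
Max displacement = 3.5000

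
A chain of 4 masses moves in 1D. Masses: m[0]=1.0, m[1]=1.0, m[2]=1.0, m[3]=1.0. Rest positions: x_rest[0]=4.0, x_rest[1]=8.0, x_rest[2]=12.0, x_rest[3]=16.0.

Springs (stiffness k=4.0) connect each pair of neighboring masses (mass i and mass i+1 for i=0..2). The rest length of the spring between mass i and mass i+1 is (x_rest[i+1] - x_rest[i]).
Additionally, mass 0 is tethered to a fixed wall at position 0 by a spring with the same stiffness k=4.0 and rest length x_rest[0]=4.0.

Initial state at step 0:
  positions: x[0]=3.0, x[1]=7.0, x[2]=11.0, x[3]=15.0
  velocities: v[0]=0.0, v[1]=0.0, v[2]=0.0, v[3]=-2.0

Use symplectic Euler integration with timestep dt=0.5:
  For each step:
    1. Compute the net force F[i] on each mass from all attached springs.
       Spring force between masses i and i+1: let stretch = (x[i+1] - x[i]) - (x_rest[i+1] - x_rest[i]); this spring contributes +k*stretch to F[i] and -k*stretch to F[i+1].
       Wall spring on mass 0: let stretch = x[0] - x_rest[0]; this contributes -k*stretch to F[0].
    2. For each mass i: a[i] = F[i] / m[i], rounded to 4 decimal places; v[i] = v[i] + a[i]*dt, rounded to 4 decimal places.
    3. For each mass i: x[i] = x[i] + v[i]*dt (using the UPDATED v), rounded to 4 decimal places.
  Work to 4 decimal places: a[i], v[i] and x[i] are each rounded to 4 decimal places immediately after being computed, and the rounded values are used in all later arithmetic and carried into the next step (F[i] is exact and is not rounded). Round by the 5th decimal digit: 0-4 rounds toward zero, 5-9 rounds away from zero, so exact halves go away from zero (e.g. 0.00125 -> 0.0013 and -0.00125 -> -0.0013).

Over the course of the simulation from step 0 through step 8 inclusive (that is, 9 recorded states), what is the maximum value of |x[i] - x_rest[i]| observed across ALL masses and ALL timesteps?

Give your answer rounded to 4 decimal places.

Answer: 2.0000

Derivation:
Step 0: x=[3.0000 7.0000 11.0000 15.0000] v=[0.0000 0.0000 0.0000 -2.0000]
Step 1: x=[4.0000 7.0000 11.0000 14.0000] v=[2.0000 0.0000 0.0000 -2.0000]
Step 2: x=[4.0000 8.0000 10.0000 14.0000] v=[0.0000 2.0000 -2.0000 0.0000]
Step 3: x=[4.0000 7.0000 11.0000 14.0000] v=[0.0000 -2.0000 2.0000 0.0000]
Step 4: x=[3.0000 7.0000 11.0000 15.0000] v=[-2.0000 0.0000 0.0000 2.0000]
Step 5: x=[3.0000 7.0000 11.0000 16.0000] v=[0.0000 0.0000 0.0000 2.0000]
Step 6: x=[4.0000 7.0000 12.0000 16.0000] v=[2.0000 0.0000 2.0000 0.0000]
Step 7: x=[4.0000 9.0000 12.0000 16.0000] v=[0.0000 4.0000 0.0000 0.0000]
Step 8: x=[5.0000 9.0000 13.0000 16.0000] v=[2.0000 0.0000 2.0000 0.0000]
Max displacement = 2.0000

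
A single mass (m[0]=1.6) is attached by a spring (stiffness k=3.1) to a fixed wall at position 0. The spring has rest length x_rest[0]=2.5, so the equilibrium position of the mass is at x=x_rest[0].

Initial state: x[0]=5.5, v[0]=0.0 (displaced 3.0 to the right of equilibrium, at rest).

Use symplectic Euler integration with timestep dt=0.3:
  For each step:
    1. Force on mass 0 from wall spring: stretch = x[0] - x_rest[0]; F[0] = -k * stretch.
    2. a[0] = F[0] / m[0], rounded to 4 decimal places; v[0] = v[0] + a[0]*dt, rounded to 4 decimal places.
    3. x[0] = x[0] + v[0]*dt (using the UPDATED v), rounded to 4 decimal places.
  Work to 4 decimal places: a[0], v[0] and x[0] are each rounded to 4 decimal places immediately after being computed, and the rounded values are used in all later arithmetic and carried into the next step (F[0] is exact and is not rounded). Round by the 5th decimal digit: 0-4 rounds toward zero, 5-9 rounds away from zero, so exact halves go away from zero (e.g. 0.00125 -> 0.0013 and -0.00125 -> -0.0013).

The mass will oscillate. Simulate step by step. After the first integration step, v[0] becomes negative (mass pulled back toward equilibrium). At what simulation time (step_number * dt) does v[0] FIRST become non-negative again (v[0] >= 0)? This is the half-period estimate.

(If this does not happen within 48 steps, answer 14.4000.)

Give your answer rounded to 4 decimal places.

Answer: 2.4000

Derivation:
Step 0: x=[5.5000] v=[0.0000]
Step 1: x=[4.9769] v=[-1.7438]
Step 2: x=[4.0219] v=[-3.1835]
Step 3: x=[2.8015] v=[-4.0681]
Step 4: x=[1.5285] v=[-4.2434]
Step 5: x=[0.4249] v=[-3.6787]
Step 6: x=[-0.3169] v=[-2.4726]
Step 7: x=[-0.5675] v=[-0.8353]
Step 8: x=[-0.2832] v=[0.9477]
First v>=0 after going negative at step 8, time=2.4000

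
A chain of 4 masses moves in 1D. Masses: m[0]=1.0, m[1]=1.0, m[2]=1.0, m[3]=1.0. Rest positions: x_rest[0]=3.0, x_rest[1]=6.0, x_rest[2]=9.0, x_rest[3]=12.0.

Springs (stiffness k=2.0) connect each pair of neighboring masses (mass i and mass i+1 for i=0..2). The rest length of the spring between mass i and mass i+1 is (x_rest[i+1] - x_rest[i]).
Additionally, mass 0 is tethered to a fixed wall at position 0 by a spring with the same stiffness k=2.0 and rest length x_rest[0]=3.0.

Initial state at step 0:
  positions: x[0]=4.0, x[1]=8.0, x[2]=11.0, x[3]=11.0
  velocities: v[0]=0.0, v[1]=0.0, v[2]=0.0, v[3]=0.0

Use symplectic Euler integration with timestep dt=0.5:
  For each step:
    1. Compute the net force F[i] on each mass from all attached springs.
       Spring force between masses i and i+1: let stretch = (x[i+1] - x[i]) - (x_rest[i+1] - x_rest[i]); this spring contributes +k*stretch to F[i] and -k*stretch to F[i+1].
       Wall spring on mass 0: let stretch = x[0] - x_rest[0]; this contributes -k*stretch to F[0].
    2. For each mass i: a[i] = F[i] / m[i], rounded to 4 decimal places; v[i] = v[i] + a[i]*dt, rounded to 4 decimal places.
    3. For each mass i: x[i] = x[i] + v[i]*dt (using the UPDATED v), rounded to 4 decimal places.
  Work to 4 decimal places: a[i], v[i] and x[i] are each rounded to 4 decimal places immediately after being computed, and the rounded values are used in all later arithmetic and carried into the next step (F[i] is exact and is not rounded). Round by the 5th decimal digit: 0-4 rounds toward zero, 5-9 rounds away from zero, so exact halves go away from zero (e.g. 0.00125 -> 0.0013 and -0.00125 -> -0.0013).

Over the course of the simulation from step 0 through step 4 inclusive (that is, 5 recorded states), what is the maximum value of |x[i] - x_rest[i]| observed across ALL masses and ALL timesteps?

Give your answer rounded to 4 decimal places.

Answer: 2.2500

Derivation:
Step 0: x=[4.0000 8.0000 11.0000 11.0000] v=[0.0000 0.0000 0.0000 0.0000]
Step 1: x=[4.0000 7.5000 9.5000 12.5000] v=[0.0000 -1.0000 -3.0000 3.0000]
Step 2: x=[3.7500 6.2500 8.5000 14.0000] v=[-0.5000 -2.5000 -2.0000 3.0000]
Step 3: x=[2.8750 4.8750 9.1250 14.2500] v=[-1.7500 -2.7500 1.2500 0.5000]
Step 4: x=[1.5625 4.6250 10.1875 13.4375] v=[-2.6250 -0.5000 2.1250 -1.6250]
Max displacement = 2.2500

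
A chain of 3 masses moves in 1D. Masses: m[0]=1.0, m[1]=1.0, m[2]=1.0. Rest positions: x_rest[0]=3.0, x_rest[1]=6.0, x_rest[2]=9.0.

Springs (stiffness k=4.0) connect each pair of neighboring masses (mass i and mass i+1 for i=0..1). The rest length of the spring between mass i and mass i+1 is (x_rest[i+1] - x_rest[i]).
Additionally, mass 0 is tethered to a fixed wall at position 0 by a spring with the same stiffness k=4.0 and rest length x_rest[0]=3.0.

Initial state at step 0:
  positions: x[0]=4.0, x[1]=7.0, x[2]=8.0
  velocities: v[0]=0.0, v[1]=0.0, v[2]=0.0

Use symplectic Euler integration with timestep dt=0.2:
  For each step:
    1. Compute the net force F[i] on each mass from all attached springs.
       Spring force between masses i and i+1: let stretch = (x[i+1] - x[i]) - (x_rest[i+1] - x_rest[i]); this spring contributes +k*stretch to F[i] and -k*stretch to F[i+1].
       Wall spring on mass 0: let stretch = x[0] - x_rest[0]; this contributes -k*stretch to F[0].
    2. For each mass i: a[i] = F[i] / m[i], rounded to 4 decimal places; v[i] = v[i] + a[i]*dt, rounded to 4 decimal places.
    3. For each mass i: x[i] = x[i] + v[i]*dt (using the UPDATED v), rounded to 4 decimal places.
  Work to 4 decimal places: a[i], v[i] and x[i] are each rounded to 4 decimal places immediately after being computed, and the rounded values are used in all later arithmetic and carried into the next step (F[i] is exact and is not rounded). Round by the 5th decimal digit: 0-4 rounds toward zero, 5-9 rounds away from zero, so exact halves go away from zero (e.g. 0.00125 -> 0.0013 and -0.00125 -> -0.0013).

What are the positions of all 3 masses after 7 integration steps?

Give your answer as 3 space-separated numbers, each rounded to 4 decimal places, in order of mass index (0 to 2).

Step 0: x=[4.0000 7.0000 8.0000] v=[0.0000 0.0000 0.0000]
Step 1: x=[3.8400 6.6800 8.3200] v=[-0.8000 -1.6000 1.6000]
Step 2: x=[3.5200 6.1680 8.8576] v=[-1.6000 -2.5600 2.6880]
Step 3: x=[3.0605 5.6627 9.4449] v=[-2.2976 -2.5267 2.9363]
Step 4: x=[2.5277 5.3462 9.9070] v=[-2.6642 -1.5827 2.3105]
Step 5: x=[2.0414 5.3084 10.1194] v=[-2.4316 -0.1889 1.0619]
Step 6: x=[1.7512 5.5177 10.0420] v=[-1.4511 1.0463 -0.3869]
Step 7: x=[1.7834 5.8482 9.7207] v=[0.1611 1.6525 -1.6063]

Answer: 1.7834 5.8482 9.7207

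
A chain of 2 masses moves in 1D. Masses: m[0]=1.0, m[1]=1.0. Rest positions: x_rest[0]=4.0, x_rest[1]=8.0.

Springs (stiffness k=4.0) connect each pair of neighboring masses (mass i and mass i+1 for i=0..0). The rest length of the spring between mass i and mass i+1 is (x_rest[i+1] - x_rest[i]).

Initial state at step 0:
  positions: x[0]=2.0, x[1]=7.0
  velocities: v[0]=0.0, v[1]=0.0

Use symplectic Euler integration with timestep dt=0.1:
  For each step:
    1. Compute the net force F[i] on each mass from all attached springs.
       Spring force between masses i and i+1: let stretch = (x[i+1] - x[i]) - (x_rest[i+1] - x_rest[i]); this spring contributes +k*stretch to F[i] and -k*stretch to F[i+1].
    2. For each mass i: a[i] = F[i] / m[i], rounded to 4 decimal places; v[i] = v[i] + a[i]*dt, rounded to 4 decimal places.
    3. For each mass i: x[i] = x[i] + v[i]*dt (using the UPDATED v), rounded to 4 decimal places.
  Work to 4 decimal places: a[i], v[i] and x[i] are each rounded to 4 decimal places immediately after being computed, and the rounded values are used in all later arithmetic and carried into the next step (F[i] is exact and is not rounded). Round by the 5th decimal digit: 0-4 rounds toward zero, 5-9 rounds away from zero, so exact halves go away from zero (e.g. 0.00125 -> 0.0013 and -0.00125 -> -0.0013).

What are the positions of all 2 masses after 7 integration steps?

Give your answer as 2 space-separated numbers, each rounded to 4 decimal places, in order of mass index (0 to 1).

Answer: 2.7673 6.2327

Derivation:
Step 0: x=[2.0000 7.0000] v=[0.0000 0.0000]
Step 1: x=[2.0400 6.9600] v=[0.4000 -0.4000]
Step 2: x=[2.1168 6.8832] v=[0.7680 -0.7680]
Step 3: x=[2.2243 6.7757] v=[1.0746 -1.0746]
Step 4: x=[2.3538 6.6462] v=[1.2952 -1.2952]
Step 5: x=[2.4950 6.5050] v=[1.4122 -1.4122]
Step 6: x=[2.6366 6.3634] v=[1.4162 -1.4162]
Step 7: x=[2.7673 6.2327] v=[1.3069 -1.3069]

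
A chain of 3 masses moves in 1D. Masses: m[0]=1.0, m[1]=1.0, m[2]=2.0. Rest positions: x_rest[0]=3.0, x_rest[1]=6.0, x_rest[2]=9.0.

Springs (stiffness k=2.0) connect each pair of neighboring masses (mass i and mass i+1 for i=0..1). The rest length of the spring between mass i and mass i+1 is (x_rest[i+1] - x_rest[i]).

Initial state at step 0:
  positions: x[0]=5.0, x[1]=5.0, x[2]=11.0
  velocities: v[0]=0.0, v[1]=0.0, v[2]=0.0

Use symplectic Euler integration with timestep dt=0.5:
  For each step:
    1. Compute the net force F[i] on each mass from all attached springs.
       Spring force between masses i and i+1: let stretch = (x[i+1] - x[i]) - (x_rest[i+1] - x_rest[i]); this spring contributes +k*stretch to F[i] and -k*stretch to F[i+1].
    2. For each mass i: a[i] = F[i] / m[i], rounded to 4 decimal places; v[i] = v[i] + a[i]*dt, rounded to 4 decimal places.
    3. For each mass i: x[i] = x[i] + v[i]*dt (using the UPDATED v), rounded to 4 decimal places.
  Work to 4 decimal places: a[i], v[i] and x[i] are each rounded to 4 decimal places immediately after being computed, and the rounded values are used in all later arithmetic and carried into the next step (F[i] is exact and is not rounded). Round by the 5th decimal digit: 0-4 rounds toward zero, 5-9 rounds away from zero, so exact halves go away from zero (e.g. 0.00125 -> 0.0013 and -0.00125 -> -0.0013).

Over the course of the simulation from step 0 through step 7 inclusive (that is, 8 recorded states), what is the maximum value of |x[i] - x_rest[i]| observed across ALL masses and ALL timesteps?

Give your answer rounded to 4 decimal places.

Step 0: x=[5.0000 5.0000 11.0000] v=[0.0000 0.0000 0.0000]
Step 1: x=[3.5000 8.0000 10.2500] v=[-3.0000 6.0000 -1.5000]
Step 2: x=[2.7500 9.8750 9.6875] v=[-1.5000 3.7500 -1.1250]
Step 3: x=[4.0625 8.0938 9.9219] v=[2.6250 -3.5625 0.4688]
Step 4: x=[5.8907 5.2110 10.4493] v=[3.6563 -5.7657 1.0548]
Step 5: x=[5.8790 5.2872 10.4171] v=[-0.0234 0.1523 -0.0644]
Step 6: x=[4.0714 8.2242 9.8524] v=[-3.6152 5.8740 -1.1294]
Step 7: x=[2.8402 9.8989 9.6307] v=[-2.4624 3.3494 -0.4435]
Max displacement = 3.8989

Answer: 3.8989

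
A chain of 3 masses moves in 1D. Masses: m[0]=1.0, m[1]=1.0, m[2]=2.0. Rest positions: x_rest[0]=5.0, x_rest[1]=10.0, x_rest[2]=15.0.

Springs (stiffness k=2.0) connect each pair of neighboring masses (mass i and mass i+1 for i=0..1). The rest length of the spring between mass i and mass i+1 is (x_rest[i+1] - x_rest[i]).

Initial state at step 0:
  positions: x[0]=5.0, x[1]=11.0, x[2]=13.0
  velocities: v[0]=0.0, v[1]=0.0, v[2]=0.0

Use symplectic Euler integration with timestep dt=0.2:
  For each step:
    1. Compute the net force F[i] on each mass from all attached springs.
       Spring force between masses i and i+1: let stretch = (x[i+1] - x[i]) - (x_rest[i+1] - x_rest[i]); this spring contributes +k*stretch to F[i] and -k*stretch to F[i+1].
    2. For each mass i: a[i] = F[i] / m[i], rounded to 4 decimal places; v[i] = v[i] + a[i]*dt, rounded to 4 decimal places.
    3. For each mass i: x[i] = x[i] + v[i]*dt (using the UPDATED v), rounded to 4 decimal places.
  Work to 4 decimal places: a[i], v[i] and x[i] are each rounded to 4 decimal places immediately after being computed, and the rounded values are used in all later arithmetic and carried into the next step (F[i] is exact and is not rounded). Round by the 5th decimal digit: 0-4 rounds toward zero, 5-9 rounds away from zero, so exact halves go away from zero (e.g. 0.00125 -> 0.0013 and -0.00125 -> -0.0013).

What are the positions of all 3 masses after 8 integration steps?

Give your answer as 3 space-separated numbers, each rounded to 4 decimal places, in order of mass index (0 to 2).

Answer: 4.0374 8.2126 14.8749

Derivation:
Step 0: x=[5.0000 11.0000 13.0000] v=[0.0000 0.0000 0.0000]
Step 1: x=[5.0800 10.6800 13.1200] v=[0.4000 -1.6000 0.6000]
Step 2: x=[5.2080 10.1072 13.3424] v=[0.6400 -2.8640 1.1120]
Step 3: x=[5.3279 9.4013 13.6354] v=[0.5997 -3.5296 1.4650]
Step 4: x=[5.3737 8.7082 13.9590] v=[0.2291 -3.4653 1.6182]
Step 5: x=[5.2863 8.1684 14.2726] v=[-0.4371 -2.6988 1.5680]
Step 6: x=[5.0294 7.8864 14.5420] v=[-1.2843 -1.4100 1.3472]
Step 7: x=[4.6011 7.9083 14.7452] v=[-2.1415 0.1094 1.0161]
Step 8: x=[4.0374 8.2126 14.8749] v=[-2.8186 1.5213 0.6487]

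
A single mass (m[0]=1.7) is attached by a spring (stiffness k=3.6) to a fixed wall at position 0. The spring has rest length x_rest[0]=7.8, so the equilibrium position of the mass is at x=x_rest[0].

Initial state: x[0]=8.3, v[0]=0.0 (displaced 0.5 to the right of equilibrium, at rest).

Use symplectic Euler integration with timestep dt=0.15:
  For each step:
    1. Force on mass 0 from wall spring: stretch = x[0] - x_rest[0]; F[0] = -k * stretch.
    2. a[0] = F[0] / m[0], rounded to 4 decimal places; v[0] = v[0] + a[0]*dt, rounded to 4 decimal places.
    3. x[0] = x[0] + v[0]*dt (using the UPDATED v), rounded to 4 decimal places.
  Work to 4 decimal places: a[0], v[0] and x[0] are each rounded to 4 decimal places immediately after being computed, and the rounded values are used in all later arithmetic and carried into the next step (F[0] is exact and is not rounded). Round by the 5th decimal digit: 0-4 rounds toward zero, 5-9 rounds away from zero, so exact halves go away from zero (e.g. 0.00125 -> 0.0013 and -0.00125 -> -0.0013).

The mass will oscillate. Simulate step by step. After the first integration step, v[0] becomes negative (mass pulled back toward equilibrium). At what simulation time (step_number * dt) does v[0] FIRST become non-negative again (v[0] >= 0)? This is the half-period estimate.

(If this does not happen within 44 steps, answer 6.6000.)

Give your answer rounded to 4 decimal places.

Step 0: x=[8.3000] v=[0.0000]
Step 1: x=[8.2762] v=[-0.1588]
Step 2: x=[8.2297] v=[-0.3101]
Step 3: x=[8.1627] v=[-0.4466]
Step 4: x=[8.0784] v=[-0.5618]
Step 5: x=[7.9809] v=[-0.6502]
Step 6: x=[7.8747] v=[-0.7077]
Step 7: x=[7.7650] v=[-0.7314]
Step 8: x=[7.6570] v=[-0.7203]
Step 9: x=[7.5558] v=[-0.6749]
Step 10: x=[7.4662] v=[-0.5973]
Step 11: x=[7.3925] v=[-0.4913]
Step 12: x=[7.3382] v=[-0.3619]
Step 13: x=[7.3059] v=[-0.2152]
Step 14: x=[7.2972] v=[-0.0583]
Step 15: x=[7.3124] v=[0.1014]
First v>=0 after going negative at step 15, time=2.2500

Answer: 2.2500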